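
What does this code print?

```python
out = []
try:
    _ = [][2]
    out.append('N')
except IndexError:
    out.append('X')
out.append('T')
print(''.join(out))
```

Execution trace: 'X' (except IndexError) → 'T' (after the try/except). Output: XT

Answer: XT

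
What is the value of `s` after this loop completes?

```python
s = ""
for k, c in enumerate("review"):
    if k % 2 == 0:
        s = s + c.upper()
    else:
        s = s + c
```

Uppercase even positions in 'review'
`s` takes the values: "" → "R" → "Re" → "ReV" → "ReVi" → "ReViE" → "ReViEw"

Answer: "ReViEw"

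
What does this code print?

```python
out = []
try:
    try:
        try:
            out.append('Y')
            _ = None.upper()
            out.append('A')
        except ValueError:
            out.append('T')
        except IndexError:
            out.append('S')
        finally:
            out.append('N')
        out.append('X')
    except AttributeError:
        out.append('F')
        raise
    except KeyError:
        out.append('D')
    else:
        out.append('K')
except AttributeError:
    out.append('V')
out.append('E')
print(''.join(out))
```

Execution trace: 'Y' (inner try body) → 'N' (inner finally) → 'F' (except AttributeError) → 'V' (outer except AttributeError) → 'E' (after the try/except). Output: YNFVE

Answer: YNFVE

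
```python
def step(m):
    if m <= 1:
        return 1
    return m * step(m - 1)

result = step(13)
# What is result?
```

step(13) = 13 * 12 * 11 * 10 * 9 * 8 * 7 * 6 * 5 * 4 * 3 * 2 * 1 = 6227020800

Answer: 6227020800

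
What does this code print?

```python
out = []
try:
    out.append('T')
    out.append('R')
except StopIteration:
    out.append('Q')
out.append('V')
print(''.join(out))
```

Execution trace: 'T' (try body) → 'R' (try body, no exception) → 'V' (after the try/except). Output: TRV

Answer: TRV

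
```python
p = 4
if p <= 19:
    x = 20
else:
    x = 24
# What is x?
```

Trace:
`p = 4` → p = 4
`if p <= 19: ...` → p <= 19 is True → x = 20
So x = 20

Answer: 20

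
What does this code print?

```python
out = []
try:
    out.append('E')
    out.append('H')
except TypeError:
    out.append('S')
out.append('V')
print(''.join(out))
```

Execution trace: 'E' (try body) → 'H' (try body, no exception) → 'V' (after the try/except). Output: EHV

Answer: EHV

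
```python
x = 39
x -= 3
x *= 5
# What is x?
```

Trace:
`x = 39` → x = 39
`x -= 3` → x = 36
`x *= 5` → x = 180
So x = 180

Answer: 180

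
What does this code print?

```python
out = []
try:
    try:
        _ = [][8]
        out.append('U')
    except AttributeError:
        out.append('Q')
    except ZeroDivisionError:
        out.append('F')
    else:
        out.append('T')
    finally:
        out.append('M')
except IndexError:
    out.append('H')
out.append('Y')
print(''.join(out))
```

Execution trace: 'M' (finally) → 'H' (outer except IndexError) → 'Y' (after the try/except). Output: MHY

Answer: MHY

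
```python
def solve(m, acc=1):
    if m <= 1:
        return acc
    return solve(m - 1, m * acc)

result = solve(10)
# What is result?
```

Accumulator trace (n, acc): (10, 1) -> (9, 10) -> (8, 90) -> (7, 720) -> (6, 5040) -> (5, 30240) -> (4, 151200) -> (3, 604800) -> (2, 1814400) -> (1, 3628800) -> return 3628800

Answer: 3628800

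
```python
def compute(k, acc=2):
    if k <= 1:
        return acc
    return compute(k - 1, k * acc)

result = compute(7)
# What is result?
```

Accumulator trace (n, acc): (7, 2) -> (6, 14) -> (5, 84) -> (4, 420) -> (3, 1680) -> (2, 5040) -> (1, 10080) -> return 10080

Answer: 10080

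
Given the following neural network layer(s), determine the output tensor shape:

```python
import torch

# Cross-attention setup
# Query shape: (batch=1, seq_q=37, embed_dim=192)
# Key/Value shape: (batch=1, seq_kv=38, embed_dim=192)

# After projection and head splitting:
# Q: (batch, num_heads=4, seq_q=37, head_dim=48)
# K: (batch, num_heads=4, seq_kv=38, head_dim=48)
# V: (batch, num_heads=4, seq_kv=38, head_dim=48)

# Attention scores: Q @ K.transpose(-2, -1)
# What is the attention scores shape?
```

Input: (1, 37, 192) -> Output: (1, 4, 37, 38)

Answer: (1, 4, 37, 38)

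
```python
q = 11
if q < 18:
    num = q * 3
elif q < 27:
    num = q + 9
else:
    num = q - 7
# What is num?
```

Trace:
`q = 11` → q = 11
`if q < 18: ...` → q < 18 is True → num = 33
So num = 33

Answer: 33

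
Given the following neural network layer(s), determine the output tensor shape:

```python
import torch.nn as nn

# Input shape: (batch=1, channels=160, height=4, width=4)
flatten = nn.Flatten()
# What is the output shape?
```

Input: (1, 160, 4, 4) -> Output: (1, 2560)

Answer: (1, 2560)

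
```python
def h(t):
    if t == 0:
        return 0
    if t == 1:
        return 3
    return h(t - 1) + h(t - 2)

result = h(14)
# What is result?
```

Build up from base cases: h(0)=0, h(1)=3, h(2)=3, h(3)=6, h(4)=9, h(5)=15, h(6)=24, ..., h(14)=1131

Answer: 1131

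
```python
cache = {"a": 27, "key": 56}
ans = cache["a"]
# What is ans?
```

Trace:
`cache = {"a": 27, "key": 56}` → cache = {'a': 27, 'key': 56}
`ans = cache["a"]` → ans = 27
So ans = 27

Answer: 27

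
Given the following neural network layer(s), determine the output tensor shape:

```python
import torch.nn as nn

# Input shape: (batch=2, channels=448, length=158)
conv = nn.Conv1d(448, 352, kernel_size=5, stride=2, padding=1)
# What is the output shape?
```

Input: (2, 448, 158) -> Output: (2, 352, 78)

Answer: (2, 352, 78)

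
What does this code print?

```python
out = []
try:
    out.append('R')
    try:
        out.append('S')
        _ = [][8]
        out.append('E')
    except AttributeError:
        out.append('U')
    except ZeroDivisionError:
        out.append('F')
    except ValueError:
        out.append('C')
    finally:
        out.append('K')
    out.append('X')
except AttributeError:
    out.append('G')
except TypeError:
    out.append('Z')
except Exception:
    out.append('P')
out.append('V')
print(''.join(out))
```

Execution trace: 'R' (try body) → 'S' (inner try body) → 'K' (inner finally) → 'P' (except Exception) → 'V' (after the try/except). Output: RSKPV

Answer: RSKPV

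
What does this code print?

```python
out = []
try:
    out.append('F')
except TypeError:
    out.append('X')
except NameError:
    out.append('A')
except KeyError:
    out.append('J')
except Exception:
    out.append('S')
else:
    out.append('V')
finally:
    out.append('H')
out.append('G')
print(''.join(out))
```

Execution trace: 'F' (try body, no exception) → 'V' (else) → 'H' (finally) → 'G' (after the try/except). Output: FVHG

Answer: FVHG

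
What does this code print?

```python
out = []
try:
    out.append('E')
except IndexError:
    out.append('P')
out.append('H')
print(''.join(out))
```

Execution trace: 'E' (try body, no exception) → 'H' (after the try/except). Output: EH

Answer: EH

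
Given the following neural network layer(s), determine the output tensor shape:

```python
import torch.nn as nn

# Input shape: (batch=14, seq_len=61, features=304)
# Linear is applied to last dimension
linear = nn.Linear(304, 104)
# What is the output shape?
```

Input: (14, 61, 304) -> Output: (14, 61, 104)

Answer: (14, 61, 104)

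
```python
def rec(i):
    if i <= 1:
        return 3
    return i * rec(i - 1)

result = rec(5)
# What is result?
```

rec(5) = 5 * 4 * 3 * 2 * 3 = 360

Answer: 360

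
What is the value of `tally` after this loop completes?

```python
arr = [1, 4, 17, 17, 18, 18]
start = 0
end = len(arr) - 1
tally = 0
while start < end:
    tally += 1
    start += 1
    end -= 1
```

Iterations until pointers meet (list length 6)
`tally` takes the values: 0 → 1 → 2 → 3

Answer: 3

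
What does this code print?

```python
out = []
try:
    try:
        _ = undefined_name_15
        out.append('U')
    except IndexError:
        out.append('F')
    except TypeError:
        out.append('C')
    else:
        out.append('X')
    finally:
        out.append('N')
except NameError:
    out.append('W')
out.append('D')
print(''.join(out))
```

Execution trace: 'N' (finally) → 'W' (outer except NameError) → 'D' (after the try/except). Output: NWD

Answer: NWD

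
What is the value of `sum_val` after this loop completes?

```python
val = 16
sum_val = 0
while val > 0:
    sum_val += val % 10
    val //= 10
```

Sum digits of 16
`sum_val` takes the values: 0 → 6 → 7

Answer: 7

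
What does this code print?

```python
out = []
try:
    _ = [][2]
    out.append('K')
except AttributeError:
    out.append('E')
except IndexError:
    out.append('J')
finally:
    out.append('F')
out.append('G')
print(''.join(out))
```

Execution trace: 'J' (except IndexError) → 'F' (finally) → 'G' (after the try/except). Output: JFG

Answer: JFG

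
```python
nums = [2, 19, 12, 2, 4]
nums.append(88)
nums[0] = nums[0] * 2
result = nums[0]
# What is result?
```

Trace:
`nums = [2, 19, 12, 2, 4]` → nums = [2, 19, 12, 2, 4]
`nums.append(88)` → nums = [2, 19, 12, 2, 4, 88]
`nums[0] = nums[0] * 2` → nums = [4, 19, 12, 2, 4, 88]
`result = nums[0]` → result = 4
So result = 4

Answer: 4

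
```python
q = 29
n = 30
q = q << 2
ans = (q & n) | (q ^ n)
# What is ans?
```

Trace:
`q = 29` → q = 29
`n = 30` → n = 30
`q = q << 2` → q = 116
`ans = (q & n) | (q ^ n)` → ans = 126
So ans = 126

Answer: 126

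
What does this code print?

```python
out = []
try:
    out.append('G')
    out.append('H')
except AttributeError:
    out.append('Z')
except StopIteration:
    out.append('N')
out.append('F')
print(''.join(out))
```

Execution trace: 'G' (try body) → 'H' (try body, no exception) → 'F' (after the try/except). Output: GHF

Answer: GHF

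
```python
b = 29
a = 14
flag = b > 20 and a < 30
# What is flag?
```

Trace:
`b = 29` → b = 29
`a = 14` → a = 14
`flag = b > 20 and a < 30` → flag = True
So flag = True

Answer: True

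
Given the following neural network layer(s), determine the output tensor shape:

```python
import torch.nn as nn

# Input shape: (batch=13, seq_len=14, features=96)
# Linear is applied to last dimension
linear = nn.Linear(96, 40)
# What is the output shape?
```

Input: (13, 14, 96) -> Output: (13, 14, 40)

Answer: (13, 14, 40)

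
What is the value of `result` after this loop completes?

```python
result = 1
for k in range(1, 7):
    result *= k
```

6! = 720
`result` takes the values: 1 → 2 → 6 → 24 → 120 → 720

Answer: 720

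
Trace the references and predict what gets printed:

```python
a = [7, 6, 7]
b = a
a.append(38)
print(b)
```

Key concept: basic list aliasing.
Step by step:
`a = [7, 6, 7]` → a = [7, 6, 7]
`b = a` → b = [7, 6, 7] (same object as a)
`a.append(38)` → a = [7, 6, 7, 38] (same object as b); b = [7, 6, 7, 38] (same object as a)
`print(b)` → prints [7, 6, 7, 38]

Answer: [7, 6, 7, 38]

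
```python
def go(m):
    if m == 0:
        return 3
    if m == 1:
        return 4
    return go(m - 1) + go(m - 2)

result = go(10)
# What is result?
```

Build up from base cases: go(0)=3, go(1)=4, go(2)=7, go(3)=11, go(4)=18, go(5)=29, go(6)=47, ..., go(10)=322

Answer: 322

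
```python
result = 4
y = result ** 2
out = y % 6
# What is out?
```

Trace:
`result = 4` → result = 4
`y = result ** 2` → y = 16
`out = y % 6` → out = 4
So out = 4

Answer: 4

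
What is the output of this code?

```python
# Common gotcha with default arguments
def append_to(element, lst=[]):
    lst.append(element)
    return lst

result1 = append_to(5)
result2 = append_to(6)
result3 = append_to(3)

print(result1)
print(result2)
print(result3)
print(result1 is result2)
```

Key concept: mutable default argument gotcha.
Step by step:
`result1 = append_to(5)` → result1 = [5]
`result2 = append_to(6)` → result1 = [5, 6] (same object as result2); result2 = [5, 6] (same object as result1)
`result3 = append_to(3)` → result1 = [5, 6, 3] (same object as result2, result3); result2 = [5, 6, 3] (same object as result1, result3); result3 = [5, 6, 3] (same object as result1, result2)
`print(result1)` → prints [5, 6, 3]
`print(result2)` → prints [5, 6, 3]
`print(result3)` → prints [5, 6, 3]
`print(result1 is result2)` → prints True

Answer:
[5, 6, 3]
[5, 6, 3]
[5, 6, 3]
True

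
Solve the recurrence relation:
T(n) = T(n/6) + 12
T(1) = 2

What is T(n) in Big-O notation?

Each step divides n by 6 and adds 12. After log_6(n) steps we reach T(1)=2. So T(n) = 12·log_6(n) + 2 = O(log n).

Answer: O(log n)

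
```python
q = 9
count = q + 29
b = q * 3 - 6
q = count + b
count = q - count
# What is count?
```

Trace:
`q = 9` → q = 9
`count = q + 29` → count = 38
`b = q * 3 - 6` → b = 21
`q = count + b` → q = 59
`count = q - count` → count = 21
So count = 21

Answer: 21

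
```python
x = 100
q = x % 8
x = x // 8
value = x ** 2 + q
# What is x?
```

Trace:
`x = 100` → x = 100
`q = x % 8` → q = 4
`x = x // 8` → x = 12
`value = x ** 2 + q` → value = 148
So x = 12

Answer: 12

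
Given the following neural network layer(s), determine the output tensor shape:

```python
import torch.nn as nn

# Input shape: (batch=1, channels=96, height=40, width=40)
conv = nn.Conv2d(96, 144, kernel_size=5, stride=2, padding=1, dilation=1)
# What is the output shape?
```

Input: (1, 96, 40, 40) -> Output: (1, 144, 19, 19)

Answer: (1, 144, 19, 19)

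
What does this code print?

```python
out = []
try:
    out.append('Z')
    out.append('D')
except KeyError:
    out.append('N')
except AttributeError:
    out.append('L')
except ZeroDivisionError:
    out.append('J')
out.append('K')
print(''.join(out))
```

Execution trace: 'Z' (try body) → 'D' (try body, no exception) → 'K' (after the try/except). Output: ZDK

Answer: ZDK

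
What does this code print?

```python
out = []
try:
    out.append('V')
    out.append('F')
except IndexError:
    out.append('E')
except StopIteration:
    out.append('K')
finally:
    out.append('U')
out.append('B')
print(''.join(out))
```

Execution trace: 'V' (try body) → 'F' (try body, no exception) → 'U' (finally) → 'B' (after the try/except). Output: VFUB

Answer: VFUB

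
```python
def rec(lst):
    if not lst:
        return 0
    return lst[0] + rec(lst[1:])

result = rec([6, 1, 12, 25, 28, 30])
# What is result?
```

6 + 1 + 12 + 25 + 28 + 30 + 0 = 102

Answer: 102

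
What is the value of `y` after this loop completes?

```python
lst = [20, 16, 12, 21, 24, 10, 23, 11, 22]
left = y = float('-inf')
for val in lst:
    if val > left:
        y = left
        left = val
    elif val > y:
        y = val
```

Second largest (with repeats) in [20, 16, 12, 21, 24, 10, 23, 11, 22]
`y` takes the values: -inf → 16 → 20 → 21 → 23

Answer: 23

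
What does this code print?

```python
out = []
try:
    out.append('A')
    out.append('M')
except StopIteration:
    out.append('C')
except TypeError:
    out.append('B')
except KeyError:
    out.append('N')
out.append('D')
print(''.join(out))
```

Execution trace: 'A' (try body) → 'M' (try body, no exception) → 'D' (after the try/except). Output: AMD

Answer: AMD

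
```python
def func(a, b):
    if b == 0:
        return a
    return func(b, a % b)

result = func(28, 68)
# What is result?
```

func(28, 68) -> func(68, 28) -> func(28, 12) -> func(12, 4) -> func(4, 0) -> 4

Answer: 4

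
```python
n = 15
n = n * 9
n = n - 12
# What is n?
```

Trace:
`n = 15` → n = 15
`n = n * 9` → n = 135
`n = n - 12` → n = 123
So n = 123

Answer: 123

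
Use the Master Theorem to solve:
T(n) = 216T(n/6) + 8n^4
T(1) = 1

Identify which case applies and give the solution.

a=216, b=6, f(n)=8n^4. log_6(216) = 3. Since c=4 > 3 and the regularity condition holds (216(n/6)^4 = (216/6^4)n^4 with 216/6^4 < 1), Case 3 applies: T(n) = Θ(f(n)) = O(n^4).

Answer: O(n^4) - Case 3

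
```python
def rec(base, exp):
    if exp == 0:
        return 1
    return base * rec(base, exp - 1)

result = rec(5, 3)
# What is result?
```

rec(5, 3) = 5 * 5 * 5 = 125

Answer: 125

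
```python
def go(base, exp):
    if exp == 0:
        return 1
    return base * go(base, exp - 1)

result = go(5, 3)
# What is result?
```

go(5, 3) = 5 * 5 * 5 = 125

Answer: 125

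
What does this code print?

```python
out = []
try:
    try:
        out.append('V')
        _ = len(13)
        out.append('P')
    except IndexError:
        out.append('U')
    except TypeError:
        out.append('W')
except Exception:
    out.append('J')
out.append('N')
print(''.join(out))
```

Execution trace: 'V' (inner try body) → 'W' (inner except TypeError) → 'N' (after the try/except). Output: VWN

Answer: VWN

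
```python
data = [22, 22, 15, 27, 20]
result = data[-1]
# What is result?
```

Trace:
`data = [22, 22, 15, 27, 20]` → data = [22, 22, 15, 27, 20]
`result = data[-1]` → result = 20
So result = 20

Answer: 20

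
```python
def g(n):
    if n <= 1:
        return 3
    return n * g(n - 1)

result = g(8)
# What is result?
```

g(8) = 8 * 7 * 6 * 5 * 4 * 3 * 2 * 3 = 120960

Answer: 120960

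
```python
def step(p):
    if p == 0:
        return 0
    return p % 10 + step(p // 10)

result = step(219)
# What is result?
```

Sum of digits of 219: 9 + 1 + 2 = 12

Answer: 12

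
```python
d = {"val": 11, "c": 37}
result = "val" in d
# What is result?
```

Trace:
`d = {"val": 11, "c": 37}` → d = {'val': 11, 'c': 37}
`result = "val" in d` → result = True
So result = True

Answer: True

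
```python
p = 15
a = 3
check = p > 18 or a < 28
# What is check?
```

Trace:
`p = 15` → p = 15
`a = 3` → a = 3
`check = p > 18 or a < 28` → check = True
So check = True

Answer: True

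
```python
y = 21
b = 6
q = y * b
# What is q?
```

Trace:
`y = 21` → y = 21
`b = 6` → b = 6
`q = y * b` → q = 126
So q = 126

Answer: 126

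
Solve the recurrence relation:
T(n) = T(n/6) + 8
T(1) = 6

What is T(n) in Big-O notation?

Each step divides n by 6 and adds 8. After log_6(n) steps we reach T(1)=6. So T(n) = 8·log_6(n) + 6 = O(log n).

Answer: O(log n)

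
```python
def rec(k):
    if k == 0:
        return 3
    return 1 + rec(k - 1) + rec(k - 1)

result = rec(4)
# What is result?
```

rec(k) = 1 + 2·rec(k-1), rec(0)=3. Closed form: (3+1)·2^4 - 1 = 63.

Answer: 63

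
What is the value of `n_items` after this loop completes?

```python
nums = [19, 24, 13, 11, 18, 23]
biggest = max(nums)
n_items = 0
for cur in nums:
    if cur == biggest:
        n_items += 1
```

Count of max value 24 in [19, 24, 13, 11, 18, 23]
`n_items` takes the values: 0 → 1

Answer: 1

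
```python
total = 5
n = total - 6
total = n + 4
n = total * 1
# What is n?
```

Trace:
`total = 5` → total = 5
`n = total - 6` → n = -1
`total = n + 4` → total = 3
`n = total * 1` → n = 3
So n = 3

Answer: 3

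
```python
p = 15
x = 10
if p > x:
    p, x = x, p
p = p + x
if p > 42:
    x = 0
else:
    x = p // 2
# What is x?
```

Trace:
`p = 15` → p = 15
`x = 10` → x = 10
`if p > x: ...` → p > x is True → p = 10; x = 15
`p = p + x` → p = 25
`if p > 42: ...` → p > 42 is False, take else branch → x = 12
So x = 12

Answer: 12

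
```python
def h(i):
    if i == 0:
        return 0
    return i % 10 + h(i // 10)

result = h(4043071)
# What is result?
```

Sum of digits of 4043071: 1 + 7 + 0 + 3 + 4 + 0 + 4 = 19

Answer: 19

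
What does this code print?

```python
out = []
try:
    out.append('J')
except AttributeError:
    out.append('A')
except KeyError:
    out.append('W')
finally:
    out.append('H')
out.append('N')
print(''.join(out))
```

Execution trace: 'J' (try body, no exception) → 'H' (finally) → 'N' (after the try/except). Output: JHN

Answer: JHN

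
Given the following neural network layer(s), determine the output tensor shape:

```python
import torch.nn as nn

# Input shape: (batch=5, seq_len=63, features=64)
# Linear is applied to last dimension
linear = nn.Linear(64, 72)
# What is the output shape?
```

Input: (5, 63, 64) -> Output: (5, 63, 72)

Answer: (5, 63, 72)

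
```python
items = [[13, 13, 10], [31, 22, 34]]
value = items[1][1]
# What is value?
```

Trace:
`items = [[13, 13, 10], [31, 22, 34]]` → items = [[13, 13, 10], [31, 22, 34]]
`value = items[1][1]` → value = 22
So value = 22

Answer: 22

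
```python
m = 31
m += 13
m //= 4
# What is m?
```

Trace:
`m = 31` → m = 31
`m += 13` → m = 44
`m //= 4` → m = 11
So m = 11

Answer: 11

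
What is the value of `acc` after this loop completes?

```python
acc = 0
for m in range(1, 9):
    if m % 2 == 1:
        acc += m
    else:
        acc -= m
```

Add odd, subtract even
`acc` takes the values: 0 → 1 → -1 → 2 → -2 → 3 → -3 → 4 → -4

Answer: -4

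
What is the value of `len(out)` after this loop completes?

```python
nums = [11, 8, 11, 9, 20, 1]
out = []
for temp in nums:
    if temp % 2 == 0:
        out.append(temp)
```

Count even numbers in [11, 8, 11, 9, 20, 1]
`out` takes the values: [] → [8] → [8, 20]
So `len(out)` = 2

Answer: 2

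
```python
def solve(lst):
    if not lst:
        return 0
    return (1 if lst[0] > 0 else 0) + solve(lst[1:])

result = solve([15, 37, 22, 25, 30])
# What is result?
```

Count of positive elements in [15, 37, 22, 25, 30] = 5

Answer: 5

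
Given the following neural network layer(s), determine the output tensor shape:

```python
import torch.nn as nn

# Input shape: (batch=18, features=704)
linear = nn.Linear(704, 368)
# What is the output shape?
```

Input: (18, 704) -> Output: (18, 368)

Answer: (18, 368)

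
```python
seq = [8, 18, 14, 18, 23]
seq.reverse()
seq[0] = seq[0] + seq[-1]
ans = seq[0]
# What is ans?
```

Trace:
`seq = [8, 18, 14, 18, 23]` → seq = [8, 18, 14, 18, 23]
`seq.reverse()` → seq = [23, 18, 14, 18, 8]
`seq[0] = seq[0] + seq[-1]` → seq = [31, 18, 14, 18, 8]
`ans = seq[0]` → ans = 31
So ans = 31

Answer: 31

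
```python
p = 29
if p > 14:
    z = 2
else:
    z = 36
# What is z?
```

Trace:
`p = 29` → p = 29
`if p > 14: ...` → p > 14 is True → z = 2
So z = 2

Answer: 2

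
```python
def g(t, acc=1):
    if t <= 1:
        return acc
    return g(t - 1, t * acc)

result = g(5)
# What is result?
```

Accumulator trace (n, acc): (5, 1) -> (4, 5) -> (3, 20) -> (2, 60) -> (1, 120) -> return 120

Answer: 120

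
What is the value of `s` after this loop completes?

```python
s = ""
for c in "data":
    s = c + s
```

Reverse 'data'
`s` takes the values: "" → "d" → "ad" → "tad" → "atad"

Answer: "atad"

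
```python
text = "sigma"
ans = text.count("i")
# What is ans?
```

Trace:
`text = "sigma"` → text = 'sigma'
`ans = text.count("i")` → ans = 1
So ans = 1

Answer: 1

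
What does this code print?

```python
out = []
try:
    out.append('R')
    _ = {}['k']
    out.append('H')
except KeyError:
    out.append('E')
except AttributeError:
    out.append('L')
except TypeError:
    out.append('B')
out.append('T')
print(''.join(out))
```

Execution trace: 'R' (try body) → 'E' (except KeyError) → 'T' (after the try/except). Output: RET

Answer: RET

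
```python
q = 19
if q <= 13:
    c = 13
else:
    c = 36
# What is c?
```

Trace:
`q = 19` → q = 19
`if q <= 13: ...` → q <= 13 is False, take else branch → c = 36
So c = 36

Answer: 36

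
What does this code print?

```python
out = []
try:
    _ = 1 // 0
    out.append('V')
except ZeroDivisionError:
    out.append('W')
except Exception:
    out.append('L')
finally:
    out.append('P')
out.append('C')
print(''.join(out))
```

Execution trace: 'W' (except ZeroDivisionError) → 'P' (finally) → 'C' (after the try/except). Output: WPC

Answer: WPC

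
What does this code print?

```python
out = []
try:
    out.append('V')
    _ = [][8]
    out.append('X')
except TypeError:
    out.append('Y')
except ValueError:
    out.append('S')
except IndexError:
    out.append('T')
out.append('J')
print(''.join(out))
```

Execution trace: 'V' (try body) → 'T' (except IndexError) → 'J' (after the try/except). Output: VTJ

Answer: VTJ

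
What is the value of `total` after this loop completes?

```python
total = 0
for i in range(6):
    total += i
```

Sum of 0 to 5 = 15
`total` takes the values: 0 → 1 → 3 → 6 → 10 → 15

Answer: 15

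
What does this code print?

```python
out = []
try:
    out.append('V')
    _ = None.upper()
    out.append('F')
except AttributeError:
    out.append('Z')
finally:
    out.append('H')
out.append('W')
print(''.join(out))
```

Execution trace: 'V' (try body) → 'Z' (except AttributeError) → 'H' (finally) → 'W' (after the try/except). Output: VZHW

Answer: VZHW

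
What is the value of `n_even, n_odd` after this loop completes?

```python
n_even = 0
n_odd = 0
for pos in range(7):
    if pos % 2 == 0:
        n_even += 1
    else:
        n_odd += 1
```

Count evens and odds in range(7)
`n_even, n_odd` takes the values: (0, 0) → (1, 0) → (1, 1) → (2, 1) → (2, 2) → (3, 2) → (3, 3) → (4, 3)

Answer: 4, 3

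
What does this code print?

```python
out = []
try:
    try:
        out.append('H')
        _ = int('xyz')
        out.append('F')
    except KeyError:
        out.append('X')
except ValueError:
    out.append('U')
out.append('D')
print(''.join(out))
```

Execution trace: 'H' (try body) → 'U' (outer except ValueError) → 'D' (after the try/except). Output: HUD

Answer: HUD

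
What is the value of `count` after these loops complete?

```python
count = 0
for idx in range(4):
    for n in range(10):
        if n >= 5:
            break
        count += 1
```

Inner breaks at 5, outer runs 4 times
`count` takes the values: 0 → 1 → 2 → 3 → 4 → 5 → 6 → 7 → 8 → 9 → 10 → 11 → 12 → 13 → 14 → 15 → 16 → 17 → 18 → 19 → 20

Answer: 20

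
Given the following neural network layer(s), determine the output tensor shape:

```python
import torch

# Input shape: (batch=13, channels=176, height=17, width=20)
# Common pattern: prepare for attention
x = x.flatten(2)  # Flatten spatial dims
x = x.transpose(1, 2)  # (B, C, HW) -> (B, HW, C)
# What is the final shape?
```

Input: (13, 176, 17, 20) -> after flatten(2): (13, 176, 340) -> Output: (13, 340, 176)

Answer: (13, 340, 176)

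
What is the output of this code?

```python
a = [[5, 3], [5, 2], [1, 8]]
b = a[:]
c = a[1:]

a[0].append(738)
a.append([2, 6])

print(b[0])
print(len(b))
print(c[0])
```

Key concept: slice with nested mutation.
Step by step:
`a = [[5, 3], [5, 2], [1, 8]]` → a = [[5, 3], [5, 2], [1, 8]]
`b = a[:]` → b = [[5, 3], [5, 2], [1, 8]]
`c = a[1:]` → c = [[5, 2], [1, 8]]
`a[0].append(738)` → a = [[5, 3, 738], [5, 2], [1, 8]]; b = [[5, 3, 738], [5, 2], [1, 8]]
`a.append([2, 6])` → a = [[5, 3, 738], [5, 2], [1, 8], [2, 6]]
`print(b[0])` → prints [5, 3, 738]
`print(len(b))` → prints 3
`print(c[0])` → prints [5, 2]

Answer:
[5, 3, 738]
3
[5, 2]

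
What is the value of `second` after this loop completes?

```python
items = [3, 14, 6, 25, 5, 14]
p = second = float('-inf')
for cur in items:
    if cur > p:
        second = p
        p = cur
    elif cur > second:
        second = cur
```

Second largest (with repeats) in [3, 14, 6, 25, 5, 14]
`second` takes the values: -inf → 3 → 6 → 14

Answer: 14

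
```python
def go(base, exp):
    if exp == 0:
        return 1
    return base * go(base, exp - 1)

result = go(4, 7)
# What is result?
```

go(4, 7) = 4 * 4 * 4 * 4 * 4 * 4 * 4 = 16384

Answer: 16384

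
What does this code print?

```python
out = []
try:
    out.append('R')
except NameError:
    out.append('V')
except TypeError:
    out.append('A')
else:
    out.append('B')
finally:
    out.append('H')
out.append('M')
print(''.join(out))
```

Execution trace: 'R' (try body, no exception) → 'B' (else) → 'H' (finally) → 'M' (after the try/except). Output: RBHM

Answer: RBHM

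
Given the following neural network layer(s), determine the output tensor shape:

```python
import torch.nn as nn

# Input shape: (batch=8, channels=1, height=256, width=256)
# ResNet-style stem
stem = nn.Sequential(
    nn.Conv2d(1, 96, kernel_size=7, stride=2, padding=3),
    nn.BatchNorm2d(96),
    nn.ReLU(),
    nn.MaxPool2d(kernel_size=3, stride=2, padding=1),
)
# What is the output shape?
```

Input: (8, 1, 256, 256) -> after Conv2d 7x7 stride=2: (8, 96, 128, 128) -> Output: (8, 96, 64, 64)

Answer: (8, 96, 64, 64)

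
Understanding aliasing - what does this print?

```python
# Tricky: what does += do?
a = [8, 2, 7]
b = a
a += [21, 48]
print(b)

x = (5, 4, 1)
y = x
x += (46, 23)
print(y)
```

Key concept: += behavior differs for mutable vs immutable.
Step by step:
`a = [8, 2, 7]` → a = [8, 2, 7]
`b = a` → b = [8, 2, 7] (same object as a)
`a += [21, 48]` → a = [8, 2, 7, 21, 48] (same object as b); b = [8, 2, 7, 21, 48] (same object as a)
`print(b)` → prints [8, 2, 7, 21, 48]
`x = (5, 4, 1)` → x = (5, 4, 1)
`y = x` → y = (5, 4, 1)
`x += (46, 23)` → x = (5, 4, 1, 46, 23)
`print(y)` → prints (5, 4, 1)

Answer:
[8, 2, 7, 21, 48]
(5, 4, 1)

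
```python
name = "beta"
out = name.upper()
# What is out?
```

Trace:
`name = "beta"` → name = 'beta'
`out = name.upper()` → out = 'BETA'
So out = 'BETA'

Answer: 'BETA'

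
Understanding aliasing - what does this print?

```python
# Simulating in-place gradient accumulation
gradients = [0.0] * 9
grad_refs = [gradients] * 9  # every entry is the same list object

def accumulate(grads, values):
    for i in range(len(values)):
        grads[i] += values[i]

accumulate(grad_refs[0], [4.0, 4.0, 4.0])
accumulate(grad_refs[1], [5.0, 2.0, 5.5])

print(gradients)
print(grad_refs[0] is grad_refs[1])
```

Key concept: gradient accumulation aliasing.
Step by step:
`gradients = [0.0] * 9` → gradients = [0.0, 0.0, 0.0, 0.0, 0.0, 0.0, 0.0, 0.0, 0.0]
`grad_refs = [gradients] * 9` → grad_refs = [[0.0, 0.0, 0.0, 0.0, 0.0, 0.0, 0.0, 0.0, 0.0], [0.0, 0.0, 0.0, 0.0, 0.0, 0.0, 0.0, 0.0, 0.0], [0.0, 0.0, 0.0, 0.0, 0.0, 0.0, 0.0, 0.0, 0.0], [0.0, 0.0, 0.0, 0.0, 0.0, 0.0, 0.0, 0.0, 0.0], [0.0, 0.0, 0.0, 0.0, 0.0, 0.0, 0.0, 0.0, 0.0], [0.0, 0.0, 0.0, 0.0, 0.0, 0.0, 0.0, 0.0, 0.0], [0.0, 0.0, 0.0, 0.0, 0.0, 0.0, 0.0, 0.0, 0.0], [0.0, 0.0, 0.0, 0.0, 0.0, 0.0, 0.0, 0.0, 0.0], [0.0, 0.0, 0.0, 0.0, 0.0, 0.0, 0.0, 0.0, 0.0]]
`accumulate(grad_refs[0], [4.0, 4.0, 4.0])` → gradients = [4.0, 4.0, 4.0, 0.0, 0.0, 0.0, 0.0, 0.0, 0.0]; grad_refs = [[4.0, 4.0, 4.0, 0.0, 0.0, 0.0, 0.0, 0.0, 0.0], [4.0, 4.0, 4.0, 0.0, 0.0, 0.0, 0.0, 0.0, 0.0], [4.0, 4.0, 4.0, 0.0, 0.0, 0.0, 0.0, 0.0, 0.0], [4.0, 4.0, 4.0, 0.0, 0.0, 0.0, 0.0, 0.0, 0.0], [4.0, 4.0, 4.0, 0.0, 0.0, 0.0, 0.0, 0.0, 0.0], [4.0, 4.0, 4.0, 0.0, 0.0, 0.0, 0.0, 0.0, 0.0], [4.0, 4.0, 4.0, 0.0, 0.0, 0.0, 0.0, 0.0, 0.0], [4.0, 4.0, 4.0, 0.0, 0.0, 0.0, 0.0, 0.0, 0.0], [4.0, 4.0, 4.0, 0.0, 0.0, 0.0, 0.0, 0.0, 0.0]]
`accumulate(grad_refs[1], [5.0, 2.0, 5.5])` → gradients = [9.0, 6.0, 9.5, 0.0, 0.0, 0.0, 0.0, 0.0, 0.0]; grad_refs = [[9.0, 6.0, 9.5, 0.0, 0.0, 0.0, 0.0, 0.0, 0.0], [9.0, 6.0, 9.5, 0.0, 0.0, 0.0, 0.0, 0.0, 0.0], [9.0, 6.0, 9.5, 0.0, 0.0, 0.0, 0.0, 0.0, 0.0], [9.0, 6.0, 9.5, 0.0, 0.0, 0.0, 0.0, 0.0, 0.0], [9.0, 6.0, 9.5, 0.0, 0.0, 0.0, 0.0, 0.0, 0.0], [9.0, 6.0, 9.5, 0.0, 0.0, 0.0, 0.0, 0.0, 0.0], [9.0, 6.0, 9.5, 0.0, 0.0, 0.0, 0.0, 0.0, 0.0], [9.0, 6.0, 9.5, 0.0, 0.0, 0.0, 0.0, 0.0, 0.0], [9.0, 6.0, 9.5, 0.0, 0.0, 0.0, 0.0, 0.0, 0.0]]
`print(gradients)` → prints [9.0, 6.0, 9.5, 0.0, 0.0, 0.0, 0.0, 0.0, 0.0]
`print(grad_refs[0] is grad_refs[1])` → prints True

Answer:
[9.0, 6.0, 9.5, 0.0, 0.0, 0.0, 0.0, 0.0, 0.0]
True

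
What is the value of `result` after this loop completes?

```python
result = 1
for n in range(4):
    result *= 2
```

2^4 = 16
`result` takes the values: 1 → 2 → 4 → 8 → 16

Answer: 16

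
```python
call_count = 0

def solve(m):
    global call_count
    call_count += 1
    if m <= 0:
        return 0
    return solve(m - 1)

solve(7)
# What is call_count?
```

Linear recursion stepping by 1: 8 calls from m=7 down to ≤0.

Answer: 8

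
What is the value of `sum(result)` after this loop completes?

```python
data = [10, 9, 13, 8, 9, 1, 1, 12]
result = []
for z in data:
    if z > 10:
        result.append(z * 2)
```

Sum of doubled values > 10
`result` takes the values: [] → [26] → [26, 24]
So `sum(result)` = 50

Answer: 50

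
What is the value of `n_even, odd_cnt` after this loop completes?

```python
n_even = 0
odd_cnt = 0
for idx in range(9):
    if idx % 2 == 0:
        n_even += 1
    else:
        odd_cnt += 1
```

Count evens and odds in range(9)
`n_even, odd_cnt` takes the values: (0, 0) → (1, 0) → (1, 1) → (2, 1) → (2, 2) → (3, 2) → (3, 3) → (4, 3) → (4, 4) → (5, 4)

Answer: 5, 4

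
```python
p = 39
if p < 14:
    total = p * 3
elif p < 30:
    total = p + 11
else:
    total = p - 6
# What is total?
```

Trace:
`p = 39` → p = 39
`if p < 14: ...` → p < 14 is False, p < 30 is False, take else branch → total = 33
So total = 33

Answer: 33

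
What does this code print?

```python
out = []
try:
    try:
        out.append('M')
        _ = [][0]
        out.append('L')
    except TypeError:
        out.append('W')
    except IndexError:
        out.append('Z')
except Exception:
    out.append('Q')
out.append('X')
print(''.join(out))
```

Execution trace: 'M' (inner try body) → 'Z' (inner except IndexError) → 'X' (after the try/except). Output: MZX

Answer: MZX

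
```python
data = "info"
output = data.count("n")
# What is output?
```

Trace:
`data = "info"` → data = 'info'
`output = data.count("n")` → output = 1
So output = 1

Answer: 1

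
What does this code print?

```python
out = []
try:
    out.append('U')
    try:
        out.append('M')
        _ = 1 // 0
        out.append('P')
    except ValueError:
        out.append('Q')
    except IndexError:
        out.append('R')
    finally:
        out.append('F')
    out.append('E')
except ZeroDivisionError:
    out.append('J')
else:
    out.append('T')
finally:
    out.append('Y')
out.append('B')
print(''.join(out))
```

Execution trace: 'U' (try body) → 'M' (inner try body) → 'F' (inner finally) → 'J' (except ZeroDivisionError) → 'Y' (finally) → 'B' (after the try/except). Output: UMFJYB

Answer: UMFJYB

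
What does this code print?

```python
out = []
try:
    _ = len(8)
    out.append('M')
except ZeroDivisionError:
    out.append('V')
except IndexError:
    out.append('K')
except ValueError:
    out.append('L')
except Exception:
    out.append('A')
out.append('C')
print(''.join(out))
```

Execution trace: 'A' (except Exception) → 'C' (after the try/except). Output: AC

Answer: AC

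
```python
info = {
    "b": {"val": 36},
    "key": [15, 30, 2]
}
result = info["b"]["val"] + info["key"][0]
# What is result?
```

Trace:
`info = { ...` → info = {'b': {'val': 36}, 'key': [15, 30, 2]}
`result = info["b"]["val"] + info["key"][0]` → result = 51
So result = 51

Answer: 51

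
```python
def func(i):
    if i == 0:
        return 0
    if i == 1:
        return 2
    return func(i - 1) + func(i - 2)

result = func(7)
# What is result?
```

Build up from base cases: func(0)=0, func(1)=2, func(2)=2, func(3)=4, func(4)=6, func(5)=10, func(6)=16, ..., func(7)=26

Answer: 26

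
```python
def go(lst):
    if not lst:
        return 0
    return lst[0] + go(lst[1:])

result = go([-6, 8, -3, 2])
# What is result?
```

(-6) + 8 + (-3) + 2 + 0 = 1

Answer: 1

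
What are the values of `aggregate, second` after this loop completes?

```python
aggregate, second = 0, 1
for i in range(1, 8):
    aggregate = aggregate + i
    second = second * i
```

Sum and factorial of 1 to 7
`aggregate, second` takes the values: (0, 1) → (1, 1) → (3, 1) → (3, 2) → (6, 2) → (6, 6) → (10, 6) → (10, 24) → (15, 24) → (15, 120) → (21, 120) → (21, 720) → (28, 720) → (28, 5040)

Answer: 28, 5040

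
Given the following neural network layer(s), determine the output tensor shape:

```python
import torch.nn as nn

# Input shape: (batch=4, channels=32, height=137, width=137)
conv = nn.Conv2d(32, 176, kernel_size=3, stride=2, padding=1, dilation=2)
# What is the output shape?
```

Input: (4, 32, 137, 137) -> Output: (4, 176, 68, 68)

Answer: (4, 176, 68, 68)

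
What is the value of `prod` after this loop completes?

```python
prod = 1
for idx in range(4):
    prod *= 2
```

2^4 = 16
`prod` takes the values: 1 → 2 → 4 → 8 → 16

Answer: 16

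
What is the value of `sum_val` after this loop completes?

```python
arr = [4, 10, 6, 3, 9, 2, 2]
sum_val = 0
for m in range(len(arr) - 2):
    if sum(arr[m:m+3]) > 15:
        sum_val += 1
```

Count windows with sum > 15
`sum_val` takes the values: 0 → 1 → 2 → 3

Answer: 3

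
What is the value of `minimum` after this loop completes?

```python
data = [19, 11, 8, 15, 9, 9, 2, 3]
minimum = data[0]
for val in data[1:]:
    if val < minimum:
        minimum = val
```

Minimum of [19, 11, 8, 15, 9, 9, 2, 3]
`minimum` takes the values: 19 → 11 → 8 → 2

Answer: 2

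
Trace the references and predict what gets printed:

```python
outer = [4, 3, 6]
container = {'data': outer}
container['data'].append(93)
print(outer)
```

Key concept: dict holds reference to list.
Step by step:
`outer = [4, 3, 6]` → outer = [4, 3, 6]
`container = {'data': outer}` → container = {'data': [4, 3, 6]}
`container['data'].append(93)` → outer = [4, 3, 6, 93]; container = {'data': [4, 3, 6, 93]}
`print(outer)` → prints [4, 3, 6, 93]

Answer: [4, 3, 6, 93]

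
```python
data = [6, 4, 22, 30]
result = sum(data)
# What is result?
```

Trace:
`data = [6, 4, 22, 30]` → data = [6, 4, 22, 30]
`result = sum(data)` → result = 62
So result = 62

Answer: 62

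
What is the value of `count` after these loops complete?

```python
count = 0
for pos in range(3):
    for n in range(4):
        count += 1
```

3 * 4 = 12
`count` takes the values: 0 → 1 → 2 → 3 → 4 → 5 → 6 → 7 → 8 → 9 → 10 → 11 → 12

Answer: 12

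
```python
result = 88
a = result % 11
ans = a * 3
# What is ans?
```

Trace:
`result = 88` → result = 88
`a = result % 11` → a = 0
`ans = a * 3` → ans = 0
So ans = 0

Answer: 0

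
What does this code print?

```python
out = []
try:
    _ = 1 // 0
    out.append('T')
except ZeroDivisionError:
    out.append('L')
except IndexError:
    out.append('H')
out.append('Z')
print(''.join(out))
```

Execution trace: 'L' (except ZeroDivisionError) → 'Z' (after the try/except). Output: LZ

Answer: LZ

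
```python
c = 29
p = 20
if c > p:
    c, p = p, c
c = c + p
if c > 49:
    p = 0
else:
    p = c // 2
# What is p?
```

Trace:
`c = 29` → c = 29
`p = 20` → p = 20
`if c > p: ...` → c > p is True → c = 20; p = 29
`c = c + p` → c = 49
`if c > 49: ...` → c > 49 is False, take else branch → p = 24
So p = 24

Answer: 24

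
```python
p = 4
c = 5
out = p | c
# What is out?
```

Trace:
`p = 4` → p = 4
`c = 5` → c = 5
`out = p | c` → out = 5
So out = 5

Answer: 5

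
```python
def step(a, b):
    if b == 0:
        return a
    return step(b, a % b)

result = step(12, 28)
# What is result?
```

step(12, 28) -> step(28, 12) -> step(12, 4) -> step(4, 0) -> 4

Answer: 4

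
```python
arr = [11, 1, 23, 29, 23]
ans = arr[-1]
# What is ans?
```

Trace:
`arr = [11, 1, 23, 29, 23]` → arr = [11, 1, 23, 29, 23]
`ans = arr[-1]` → ans = 23
So ans = 23

Answer: 23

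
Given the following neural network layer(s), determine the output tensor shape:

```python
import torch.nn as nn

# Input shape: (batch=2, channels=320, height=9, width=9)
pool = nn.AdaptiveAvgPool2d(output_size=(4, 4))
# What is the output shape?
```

Input: (2, 320, 9, 9) -> Output: (2, 320, 4, 4)

Answer: (2, 320, 4, 4)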